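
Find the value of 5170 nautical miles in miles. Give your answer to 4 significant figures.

1 nmi = 1.15078 mi.
5170 × 1.15078 ≈ 5950 mi.

5950 miles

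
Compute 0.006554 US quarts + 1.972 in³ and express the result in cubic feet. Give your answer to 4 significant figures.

0.001360 ft³

0.006554 US qt = 0.000219036 ft³ and 1.972 in³ = 0.00114120 ft³.
0.000219036 + 0.00114120 ≈ 0.001360 ft³.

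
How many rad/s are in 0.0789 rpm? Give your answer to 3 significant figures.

1 rpm = 0.104720 radians per second.
So 0.0789 × 0.104720 ≈ 0.00826 rad/s.

0.00826 rad/s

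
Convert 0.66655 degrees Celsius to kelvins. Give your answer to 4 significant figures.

273.8 kelvins

K = °C + 273.15.
Applying the formula gives 273.8 K.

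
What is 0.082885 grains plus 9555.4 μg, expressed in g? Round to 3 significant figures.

0.0149 grams

0.082885 gr = 0.00537086 g and 9555.4 μg = 0.00955540 g.
0.00537086 + 0.00955540 ≈ 0.0149 g.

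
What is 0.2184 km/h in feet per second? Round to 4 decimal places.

1 km/h = 0.911344 ft/s.
Then 0.2184 × 0.911344 ≈ 0.1990 ft/s.

0.1990 ft/s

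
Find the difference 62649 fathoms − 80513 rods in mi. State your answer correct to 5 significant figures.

-180.41 mi

62649 fathom = 71.1920 mi and 80513 rod = 251.603 mi.
71.1920 − 251.603 ≈ -180.41 mi.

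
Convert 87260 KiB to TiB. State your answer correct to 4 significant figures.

1 KiB = 9.31323 × 10^-10 tebibytes.
So 87260 × 9.31323 × 10^-10 ≈ 8.127 × 10^-5 TiB.

8.127 × 10^-5 tebibytes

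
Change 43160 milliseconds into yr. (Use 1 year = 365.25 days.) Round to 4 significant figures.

1.368e-6 yr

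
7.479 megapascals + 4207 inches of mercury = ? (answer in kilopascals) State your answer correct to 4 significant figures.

21730 kilopascals

7.479 MPa = 7479.00 kPa and 4207 inHg = 14246.5 kPa.
7479.00 + 14246.5 ≈ 21730 kPa.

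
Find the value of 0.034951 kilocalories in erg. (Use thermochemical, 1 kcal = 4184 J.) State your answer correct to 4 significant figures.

1.462 × 10^9 erg

1 kcal = 4.18400 × 10^10 erg.
Thus 0.034951 × 4.18400 × 10^10 ≈ 1.462 × 10^9 erg.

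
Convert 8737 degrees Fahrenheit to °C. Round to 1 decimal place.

4836.1 °C

°F = °C × 9/5 + 32.
Applying the formula gives 4836.1 °C.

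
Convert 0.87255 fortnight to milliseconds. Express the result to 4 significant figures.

1.055 × 10^9 milliseconds

1 fortnight = 1.20960 × 10^9 milliseconds.
Thus 0.87255 × 1.20960 × 10^9 ≈ 1.055 × 10^9 ms.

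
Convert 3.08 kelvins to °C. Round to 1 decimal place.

K = °C + 273.15.
Applying the formula gives -270.1 °C.

-270.1 °C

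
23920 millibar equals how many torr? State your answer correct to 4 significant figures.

1 millibar = 0.750062 torr.
23920 × 0.750062 ≈ 17940 torr.

17940 torr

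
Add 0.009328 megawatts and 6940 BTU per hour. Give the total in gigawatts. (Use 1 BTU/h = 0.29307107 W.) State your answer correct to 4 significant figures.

1.136 × 10^-5 GW

0.009328 MW = 9.32800 × 10^-6 GW and 6940 BTU/h = 2.03391 × 10^-6 GW.
9.32800 × 10^-6 + 2.03391 × 10^-6 ≈ 1.136 × 10^-5 GW.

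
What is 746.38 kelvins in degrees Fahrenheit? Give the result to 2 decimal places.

883.81 °F

K = (°F + 459.67) × 5/9.
Applying the formula gives 883.81 °F.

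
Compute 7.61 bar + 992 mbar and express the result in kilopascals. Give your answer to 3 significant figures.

7.61 bar = 761.000 kPa and 992 mbar = 99.2000 kPa.
761.000 + 99.2000 ≈ 860 kPa.

860 kPa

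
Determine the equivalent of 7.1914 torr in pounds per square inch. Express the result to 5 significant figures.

0.13906 psi

1 torr = 0.0193368 psi.
Then 7.1914 × 0.0193368 ≈ 0.13906 psi.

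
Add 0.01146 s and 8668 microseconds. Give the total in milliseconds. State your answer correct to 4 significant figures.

0.01146 s = 11.4600 ms and 8668 μs = 8.66800 ms.
11.4600 + 8.66800 ≈ 20.13 ms.

20.13 milliseconds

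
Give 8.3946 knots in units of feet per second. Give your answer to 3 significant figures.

14.2 feet per second

1 knot = 1.68781 feet per second.
So 8.3946 × 1.68781 ≈ 14.2 ft/s.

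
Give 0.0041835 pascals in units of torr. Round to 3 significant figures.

3.14e-5 torr

1 Pa = 0.00750062 torr.
So 0.0041835 × 0.00750062 ≈ 3.14e-5 torr.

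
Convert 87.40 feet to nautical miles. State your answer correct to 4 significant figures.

0.01438 nmi

1 foot = 0.000164579 nmi.
So 87.40 × 0.000164579 ≈ 0.01438 nmi.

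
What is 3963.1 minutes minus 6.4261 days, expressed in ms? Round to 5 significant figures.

3963.1 min = 2.37786 × 10^8 ms and 6.4261 d = 5.55215 × 10^8 ms.
2.37786 × 10^8 − 5.55215 × 10^8 ≈ -3.1743 × 10^8 ms.

-3.1743 × 10^8 milliseconds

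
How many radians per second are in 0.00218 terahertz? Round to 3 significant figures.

1.37 × 10^10 radians per second

1 terahertz = 6.28319 × 10^12 rad/s.
0.00218 × 6.28319 × 10^12 ≈ 1.37 × 10^10 rad/s.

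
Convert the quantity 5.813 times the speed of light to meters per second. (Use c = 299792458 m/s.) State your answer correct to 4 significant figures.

1.743e+9 m/s

1 speed of light = 2.99792e+8 meters per second.
Thus 5.813 × 2.99792e+8 ≈ 1.743e+9 m/s.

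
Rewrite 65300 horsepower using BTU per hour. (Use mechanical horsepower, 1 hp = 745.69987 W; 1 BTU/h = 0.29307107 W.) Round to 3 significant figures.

1 hp = 2544.43 BTU per hour.
65300 × 2544.43 ≈ 1.66e+8 BTU/h.

1.66e+8 BTU per hour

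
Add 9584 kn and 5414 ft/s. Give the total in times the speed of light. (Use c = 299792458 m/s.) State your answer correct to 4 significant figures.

2.195e-5 c

9584 kn = 1.64462e-5 c and 5414 ft/s = 5.50443e-6 c.
1.64462e-5 + 5.50443e-6 ≈ 2.195e-5 c.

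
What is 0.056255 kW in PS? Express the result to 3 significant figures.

1 kW = 1.35962 metric horsepower.
Thus 0.056255 × 1.35962 ≈ 0.0765 PS.

0.0765 metric horsepower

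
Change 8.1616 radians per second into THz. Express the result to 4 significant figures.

1.299 × 10^-12 terahertz

1 radian per second = 1.59155 × 10^-13 terahertz.
So 8.1616 × 1.59155 × 10^-13 ≈ 1.299 × 10^-12 THz.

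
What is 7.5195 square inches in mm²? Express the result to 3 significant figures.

4850 mm²

1 in² = 645.160 mm².
Thus 7.5195 × 645.160 ≈ 4850 mm².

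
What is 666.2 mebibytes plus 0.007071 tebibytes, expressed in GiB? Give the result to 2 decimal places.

666.2 MiB = 0.650586 GiB and 0.007071 TiB = 7.24070 GiB.
0.650586 + 7.24070 ≈ 7.89 GiB.

7.89 GiB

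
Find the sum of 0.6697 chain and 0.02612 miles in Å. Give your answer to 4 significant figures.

5.551 × 10^11 Å

0.6697 chain = 1.34722 × 10^11 Å and 0.02612 mi = 4.20361 × 10^11 Å.
1.34722 × 10^11 + 4.20361 × 10^11 ≈ 5.551 × 10^11 Å.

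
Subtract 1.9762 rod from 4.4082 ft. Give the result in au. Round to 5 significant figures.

-5.7455e-11 astronomical units

4.4082 ft = 8.98154e-12 au and 1.9762 rod = 6.64361e-11 au.
8.98154e-12 − 6.64361e-11 ≈ -5.7455e-11 au.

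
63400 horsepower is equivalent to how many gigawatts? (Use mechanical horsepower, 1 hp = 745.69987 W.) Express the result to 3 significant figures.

1 hp = 7.45700e-7 gigawatts.
Thus 63400 × 7.45700e-7 ≈ 0.0473 GW.

0.0473 gigawatts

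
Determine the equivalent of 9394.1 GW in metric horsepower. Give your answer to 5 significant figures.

1 gigawatt = 1.35962e+6 metric horsepower.
9394.1 × 1.35962e+6 ≈ 1.2772e+10 PS.

1.2772e+10 PS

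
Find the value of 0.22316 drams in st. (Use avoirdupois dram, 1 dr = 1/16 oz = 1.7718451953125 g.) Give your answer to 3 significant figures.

6.23e-5 stone

1 dr = 0.000279018 stone.
Then 0.22316 × 0.000279018 ≈ 6.23e-5 st.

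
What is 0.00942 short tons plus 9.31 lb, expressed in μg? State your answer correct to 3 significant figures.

0.00942 short ton = 8.54568e+9 μg and 9.31 lb = 4.22294e+9 μg.
8.54568e+9 + 4.22294e+9 ≈ 1.28e+10 μg.

1.28e+10 μg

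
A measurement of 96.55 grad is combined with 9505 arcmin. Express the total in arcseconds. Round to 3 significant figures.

96.55 grad = 312822 arcsec and 9505 arcmin = 570300 arcsec.
312822 + 570300 ≈ 883000 arcsec.

883000 arcsec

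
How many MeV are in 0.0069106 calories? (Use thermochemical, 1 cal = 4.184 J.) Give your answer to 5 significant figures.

1 calorie = 2.61145e+13 megaelectronvolts.
Thus 0.0069106 × 2.61145e+13 ≈ 1.8047e+11 MeV.

1.8047e+11 megaelectronvolts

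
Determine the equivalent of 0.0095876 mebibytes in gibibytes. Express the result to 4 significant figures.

9.363 × 10^-6 gibibytes

1 MiB = 0.0009765625 gibibytes.
So 0.0095876 × 0.0009765625 ≈ 9.363 × 10^-6 GiB.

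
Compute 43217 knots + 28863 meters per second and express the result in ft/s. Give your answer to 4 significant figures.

167600 ft/s

43217 kn = 72942.1 ft/s and 28863 m/s = 94694.9 ft/s.
72942.1 + 94694.9 ≈ 167600 ft/s.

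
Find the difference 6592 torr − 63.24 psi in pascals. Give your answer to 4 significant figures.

6592 torr = 878861 Pa and 63.24 psi = 436024 Pa.
878861 − 436024 ≈ 442800 Pa.

442800 Pa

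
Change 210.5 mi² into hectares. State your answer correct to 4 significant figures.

1 square mile = 258.999 hectares.
Then 210.5 × 258.999 ≈ 54520 ha.

54520 ha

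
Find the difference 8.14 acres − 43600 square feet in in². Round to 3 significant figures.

4.48e+7 in²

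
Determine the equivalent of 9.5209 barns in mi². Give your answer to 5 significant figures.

3.6760 × 10^-34 mi²

1 barn = 3.86102 × 10^-35 mi².
So 9.5209 × 3.86102 × 10^-35 ≈ 3.6760 × 10^-34 mi².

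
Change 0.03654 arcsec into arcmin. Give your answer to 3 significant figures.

1 arcsecond = 0.0166667 arcminutes.
Then 0.03654 × 0.0166667 ≈ 0.000609 arcmin.

0.000609 arcminutes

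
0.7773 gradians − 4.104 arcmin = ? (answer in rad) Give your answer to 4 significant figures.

0.7773 grad = 0.0122098 rad and 4.104 arcmin = 0.00119381 rad.
0.0122098 − 0.00119381 ≈ 0.01102 rad.

0.01102 rad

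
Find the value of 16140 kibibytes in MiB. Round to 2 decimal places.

15.76 MiB

1 KiB = 0.0009765625 MiB.
So 16140 × 0.0009765625 ≈ 15.76 MiB.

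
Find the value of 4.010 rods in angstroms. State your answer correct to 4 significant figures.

2.017 × 10^11 angstroms

1 rod = 5.02920 × 10^10 angstroms.
So 4.010 × 5.02920 × 10^10 ≈ 2.017 × 10^11 Å.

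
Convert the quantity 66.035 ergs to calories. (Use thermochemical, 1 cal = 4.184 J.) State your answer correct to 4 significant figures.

1.578 × 10^-6 cal

1 erg = 2.39006 × 10^-8 calories.
Then 66.035 × 2.39006 × 10^-8 ≈ 1.578 × 10^-6 cal.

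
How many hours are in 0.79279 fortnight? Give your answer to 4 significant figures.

1 fortnight = 336.000 hours.
Thus 0.79279 × 336.000 ≈ 266.4 h.

266.4 hours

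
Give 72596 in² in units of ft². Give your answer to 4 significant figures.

1 in² = 0.00694444 ft².
Thus 72596 × 0.00694444 ≈ 504.1 ft².

504.1 square feet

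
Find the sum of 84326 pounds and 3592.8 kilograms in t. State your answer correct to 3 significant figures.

41.8 metric tons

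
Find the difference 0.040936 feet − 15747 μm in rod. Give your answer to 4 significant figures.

0.040936 ft = 0.00248097 rod and 15747 μm = 0.00313111 rod.
0.00248097 − 0.00313111 ≈ -0.0006501 rod.

-0.0006501 rod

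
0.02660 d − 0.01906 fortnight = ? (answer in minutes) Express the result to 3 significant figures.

-346 min

0.02660 d = 38.3040 min and 0.01906 fortnight = 384.250 min.
38.3040 − 384.250 ≈ -346 min.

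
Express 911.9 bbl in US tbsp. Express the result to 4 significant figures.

9.805 × 10^6 US tbsp

1 oil barrel = 10752.0 US tbsp.
Thus 911.9 × 10752.0 ≈ 9.805 × 10^6 US tbsp.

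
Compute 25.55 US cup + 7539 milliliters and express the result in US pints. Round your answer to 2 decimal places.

25.55 US cup = 12.7750 US pt and 7539 mL = 15.9327 US pt.
12.7750 + 15.9327 ≈ 28.71 US pt.

28.71 US pt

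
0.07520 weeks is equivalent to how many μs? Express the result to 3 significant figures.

1 wk = 6.04800e+11 microseconds.
Then 0.07520 × 6.04800e+11 ≈ 4.55e+10 μs.

4.55e+10 microseconds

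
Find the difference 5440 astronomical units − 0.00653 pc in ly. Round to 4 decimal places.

0.0647 light-years

5440 au = 0.0860200 ly and 0.00653 pc = 0.0212980 ly.
0.0860200 − 0.0212980 ≈ 0.0647 ly.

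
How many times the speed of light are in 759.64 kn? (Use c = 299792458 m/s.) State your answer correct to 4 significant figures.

1 kn = 1.71600e-9 times the speed of light.
So 759.64 × 1.71600e-9 ≈ 1.304e-6 c.

1.304e-6 times the speed of light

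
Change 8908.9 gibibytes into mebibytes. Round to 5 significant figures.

9.1227e+6 MiB

1 GiB = 1024.00 mebibytes.
Then 8908.9 × 1024.00 ≈ 9.1227e+6 MiB.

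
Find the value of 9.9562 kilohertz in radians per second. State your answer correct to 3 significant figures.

62600 radians per second

1 kHz = 6283.19 rad/s.
So 9.9562 × 6283.19 ≈ 62600 rad/s.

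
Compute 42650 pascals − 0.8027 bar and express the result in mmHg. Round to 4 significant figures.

-282.2 mmHg

42650 Pa = 319.901 mmHg and 0.8027 bar = 602.074 mmHg.
319.901 − 602.074 ≈ -282.2 mmHg.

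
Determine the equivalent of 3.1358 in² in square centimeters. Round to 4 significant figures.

20.23 square centimeters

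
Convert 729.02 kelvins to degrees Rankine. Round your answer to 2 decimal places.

1312.24 °R

°R = K × 9/5.
Applying the formula gives 1312.24 °R.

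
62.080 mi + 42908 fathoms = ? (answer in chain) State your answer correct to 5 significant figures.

8867.1 chain

62.080 mi = 4966.40 chain and 42908 fathom = 3900.73 chain.
4966.40 + 3900.73 ≈ 8867.1 chain.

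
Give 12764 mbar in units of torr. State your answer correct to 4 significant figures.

9574 torr

1 mbar = 0.750062 torr.
So 12764 × 0.750062 ≈ 9574 torr.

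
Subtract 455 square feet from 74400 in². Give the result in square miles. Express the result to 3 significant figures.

2.21 × 10^-6 mi²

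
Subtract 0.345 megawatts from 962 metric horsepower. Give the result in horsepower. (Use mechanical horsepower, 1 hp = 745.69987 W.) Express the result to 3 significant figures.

486 hp

962 PS = 948.840 hp and 0.345 MW = 462.653 hp.
948.840 − 462.653 ≈ 486 hp.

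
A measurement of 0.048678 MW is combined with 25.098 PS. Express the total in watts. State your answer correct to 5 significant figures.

67138 watts

0.048678 MW = 48678.00 W and 25.098 PS = 18459.55 W.
48678.00 + 18459.55 ≈ 67138 W.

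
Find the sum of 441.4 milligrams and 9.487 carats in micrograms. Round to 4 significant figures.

441.4 mg = 441400 μg and 9.487 ct = 1.89740 × 10^6 μg.
441400 + 1.89740 × 10^6 ≈ 2.339 × 10^6 μg.

2.339 × 10^6 micrograms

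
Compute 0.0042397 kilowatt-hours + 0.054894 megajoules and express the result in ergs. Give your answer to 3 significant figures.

0.0042397 kWh = 1.52629e+11 erg and 0.054894 MJ = 5.48940e+11 erg.
1.52629e+11 + 5.48940e+11 ≈ 7.02e+11 erg.

7.02e+11 erg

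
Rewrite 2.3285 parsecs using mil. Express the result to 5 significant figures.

2.8287e+21 mil

1 pc = 1.21483e+21 mil.
So 2.3285 × 1.21483e+21 ≈ 2.8287e+21 mil.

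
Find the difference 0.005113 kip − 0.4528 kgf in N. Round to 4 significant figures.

18.30 N

0.005113 kip = 22.7438 N and 0.4528 kgf = 4.44045 N.
22.7438 − 4.44045 ≈ 18.30 N.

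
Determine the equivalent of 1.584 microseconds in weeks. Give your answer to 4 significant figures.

2.619 × 10^-12 weeks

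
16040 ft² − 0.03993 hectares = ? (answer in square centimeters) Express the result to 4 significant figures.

16040 ft² = 1.49016 × 10^7 cm² and 0.03993 ha = 3.99300 × 10^6 cm².
1.49016 × 10^7 − 3.99300 × 10^6 ≈ 1.091 × 10^7 cm².

1.091 × 10^7 cm²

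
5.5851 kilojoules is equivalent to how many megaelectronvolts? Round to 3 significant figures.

3.49e+16 MeV

1 kJ = 6.24151e+15 MeV.
Thus 5.5851 × 6.24151e+15 ≈ 3.49e+16 MeV.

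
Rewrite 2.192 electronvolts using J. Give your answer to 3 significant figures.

3.51 × 10^-19 joules

1 eV = 1.60218 × 10^-19 joules.
2.192 × 1.60218 × 10^-19 ≈ 3.51 × 10^-19 J.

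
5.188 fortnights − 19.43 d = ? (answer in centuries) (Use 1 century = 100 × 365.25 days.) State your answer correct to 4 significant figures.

0.001457 centuries

5.188 fortnight = 0.00198856 century and 19.43 d = 0.000531964 century.
0.00198856 − 0.000531964 ≈ 0.001457 century.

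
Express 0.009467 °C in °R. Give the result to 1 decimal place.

491.7 °R

°R = (°C + 273.15) × 9/5.
Applying the formula gives 491.7 °R.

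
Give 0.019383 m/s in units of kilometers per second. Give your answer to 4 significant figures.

1 meter per second = 0.00100000 km/s.
0.019383 × 0.00100000 ≈ 1.938e-5 km/s.

1.938e-5 km/s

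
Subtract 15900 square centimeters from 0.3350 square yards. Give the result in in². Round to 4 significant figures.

-2030 square inches

0.3350 yd² = 434.160 in² and 15900 cm² = 2464.50 in².
434.160 − 2464.50 ≈ -2030 in².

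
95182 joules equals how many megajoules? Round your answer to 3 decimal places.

1 joule = 1.00000e-6 MJ.
Thus 95182 × 1.00000e-6 ≈ 0.095 MJ.

0.095 MJ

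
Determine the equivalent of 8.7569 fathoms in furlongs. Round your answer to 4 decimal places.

0.0796 furlongs

1 fathom = 0.00909091 furlong.
Thus 8.7569 × 0.00909091 ≈ 0.0796 furlong.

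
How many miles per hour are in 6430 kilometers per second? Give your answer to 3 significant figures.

1 km/s = 2236.94 mph.
Thus 6430 × 2236.94 ≈ 1.44e+7 mph.

1.44e+7 mph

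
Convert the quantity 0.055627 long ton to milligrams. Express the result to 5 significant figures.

5.6520 × 10^7 mg

1 long ton = 1.01605 × 10^9 mg.
Then 0.055627 × 1.01605 × 10^9 ≈ 5.6520 × 10^7 mg.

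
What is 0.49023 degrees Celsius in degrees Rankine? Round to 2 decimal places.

°R = (°C + 273.15) × 9/5.
Applying the formula gives 492.55 °R.

492.55 degrees Rankine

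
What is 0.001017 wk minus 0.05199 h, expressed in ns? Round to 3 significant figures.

4.28e+11 ns

0.001017 wk = 6.15082e+11 ns and 0.05199 h = 1.87164e+11 ns.
6.15082e+11 − 1.87164e+11 ≈ 4.28e+11 ns.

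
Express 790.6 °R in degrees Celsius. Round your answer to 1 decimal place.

°R = (°C + 273.15) × 9/5.
Applying the formula gives 166.1 °C.

166.1 °C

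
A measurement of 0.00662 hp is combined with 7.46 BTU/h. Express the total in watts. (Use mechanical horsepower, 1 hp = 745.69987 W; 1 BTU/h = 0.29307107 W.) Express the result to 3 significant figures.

7.12 W

0.00662 hp = 4.93653 W and 7.46 BTU/h = 2.18631 W.
4.93653 + 2.18631 ≈ 7.12 W.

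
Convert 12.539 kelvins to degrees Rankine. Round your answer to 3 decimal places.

°R = K × 9/5.
Applying the formula gives 22.570 °R.

22.570 °R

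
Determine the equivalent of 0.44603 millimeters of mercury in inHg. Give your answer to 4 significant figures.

0.01756 inHg

1 millimeter of mercury = 0.0393701 inHg.
Thus 0.44603 × 0.0393701 ≈ 0.01756 inHg.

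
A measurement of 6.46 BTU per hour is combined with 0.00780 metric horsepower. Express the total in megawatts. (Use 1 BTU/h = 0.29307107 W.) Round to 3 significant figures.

7.63e-6 MW

6.46 BTU/h = 1.89324e-6 MW and 0.00780 PS = 5.73689e-6 MW.
1.89324e-6 + 5.73689e-6 ≈ 7.63e-6 MW.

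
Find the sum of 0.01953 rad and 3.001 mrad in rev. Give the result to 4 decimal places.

0.01953 rad = 0.00310830 rev and 3.001 mrad = 0.000477624 rev.
0.00310830 + 0.000477624 ≈ 0.0036 rev.

0.0036 rev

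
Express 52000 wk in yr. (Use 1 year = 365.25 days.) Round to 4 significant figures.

1 wk = 0.0191650 years.
Thus 52000 × 0.0191650 ≈ 996.6 yr.

996.6 years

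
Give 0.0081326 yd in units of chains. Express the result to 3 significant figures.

1 yd = 0.0454545 chains.
0.0081326 × 0.0454545 ≈ 0.000370 chain.

0.000370 chains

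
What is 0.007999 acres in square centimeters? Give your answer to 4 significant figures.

323700 cm²

1 acre = 4.04686 × 10^7 cm².
So 0.007999 × 4.04686 × 10^7 ≈ 323700 cm².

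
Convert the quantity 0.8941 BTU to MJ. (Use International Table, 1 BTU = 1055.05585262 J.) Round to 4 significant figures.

0.0009433 megajoules

1 BTU = 0.00105506 MJ.
So 0.8941 × 0.00105506 ≈ 0.0009433 MJ.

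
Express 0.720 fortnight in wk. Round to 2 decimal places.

1 fortnight = 2.00000 weeks.
0.720 × 2.00000 ≈ 1.44 wk.

1.44 wk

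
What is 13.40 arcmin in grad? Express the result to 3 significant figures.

0.248 grad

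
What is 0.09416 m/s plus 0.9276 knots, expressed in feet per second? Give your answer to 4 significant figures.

0.09416 m/s = 0.308924 ft/s and 0.9276 kn = 1.56561 ft/s.
0.308924 + 1.56561 ≈ 1.875 ft/s.

1.875 ft/s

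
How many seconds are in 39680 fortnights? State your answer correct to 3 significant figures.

1 fortnight = 1.20960 × 10^6 s.
So 39680 × 1.20960 × 10^6 ≈ 4.80 × 10^10 s.

4.80 × 10^10 seconds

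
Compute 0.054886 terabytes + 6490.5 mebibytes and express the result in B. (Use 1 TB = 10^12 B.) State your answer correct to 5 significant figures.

6.1692e+10 bytes

0.054886 TB = 5.48860e+10 B and 6490.5 MiB = 6.80578e+9 B.
5.48860e+10 + 6.80578e+9 ≈ 6.1692e+10 B.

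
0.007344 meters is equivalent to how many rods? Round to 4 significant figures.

0.001460 rod

1 meter = 0.198839 rods.
Thus 0.007344 × 0.198839 ≈ 0.001460 rod.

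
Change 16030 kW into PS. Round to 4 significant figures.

1 kilowatt = 1.35962 metric horsepower.
Then 16030 × 1.35962 ≈ 21790 PS.

21790 PS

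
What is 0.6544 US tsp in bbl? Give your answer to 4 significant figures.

2.029e-5 bbl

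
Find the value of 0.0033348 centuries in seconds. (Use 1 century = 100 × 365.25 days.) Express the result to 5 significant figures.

1.0524e+7 s

1 century = 3.15576e+9 seconds.
Then 0.0033348 × 3.15576e+9 ≈ 1.0524e+7 s.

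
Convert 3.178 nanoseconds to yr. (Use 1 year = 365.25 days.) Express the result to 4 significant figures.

1 ns = 3.16881 × 10^-17 years.
Then 3.178 × 3.16881 × 10^-17 ≈ 1.007 × 10^-16 yr.

1.007 × 10^-16 years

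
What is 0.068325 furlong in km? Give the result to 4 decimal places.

1 furlong = 0.201168 kilometers.
0.068325 × 0.201168 ≈ 0.0137 km.

0.0137 km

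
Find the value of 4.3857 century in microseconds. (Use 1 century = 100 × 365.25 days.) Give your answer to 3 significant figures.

1.38e+16 μs

1 century = 3.15576e+15 microseconds.
Thus 4.3857 × 3.15576e+15 ≈ 1.38e+16 μs.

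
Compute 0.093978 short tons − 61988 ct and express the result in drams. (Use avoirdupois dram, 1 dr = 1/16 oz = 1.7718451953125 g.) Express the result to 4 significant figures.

0.093978 short ton = 48116.7 dr and 61988 ct = 6997.00 dr.
48116.7 − 6997.00 ≈ 41120 dr.

41120 dr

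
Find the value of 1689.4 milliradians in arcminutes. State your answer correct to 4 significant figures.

5808 arcminutes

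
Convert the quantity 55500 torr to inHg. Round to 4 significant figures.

2185 inHg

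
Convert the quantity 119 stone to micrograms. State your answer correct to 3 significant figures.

1 st = 6.35029e+9 micrograms.
Then 119 × 6.35029e+9 ≈ 7.56e+11 μg.

7.56e+11 micrograms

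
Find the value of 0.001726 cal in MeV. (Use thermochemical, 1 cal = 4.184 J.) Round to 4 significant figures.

1 cal = 2.61145e+13 megaelectronvolts.
Then 0.001726 × 2.61145e+13 ≈ 4.507e+10 MeV.

4.507e+10 MeV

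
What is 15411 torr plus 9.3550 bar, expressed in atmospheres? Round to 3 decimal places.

29.510 atmospheres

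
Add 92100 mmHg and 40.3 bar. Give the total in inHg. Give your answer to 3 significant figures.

92100 mmHg = 3625.98 inHg and 40.3 bar = 1190.06 inHg.
3625.98 + 1190.06 ≈ 4820 inHg.

4820 inches of mercury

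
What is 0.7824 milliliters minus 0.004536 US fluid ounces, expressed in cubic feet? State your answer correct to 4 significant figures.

2.289 × 10^-5 ft³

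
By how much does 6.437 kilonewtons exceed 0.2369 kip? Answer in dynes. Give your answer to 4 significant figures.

5.383e+8 dynes

6.437 kN = 6.43700e+8 dyn and 0.2369 kip = 1.05378e+8 dyn.
6.43700e+8 − 1.05378e+8 ≈ 5.383e+8 dyn.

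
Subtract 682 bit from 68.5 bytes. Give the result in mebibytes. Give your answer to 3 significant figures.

-1.60e-5 MiB

68.5 B = 6.53267e-5 MiB and 682 bit = 8.13007e-5 MiB.
6.53267e-5 − 8.13007e-5 ≈ -1.60e-5 MiB.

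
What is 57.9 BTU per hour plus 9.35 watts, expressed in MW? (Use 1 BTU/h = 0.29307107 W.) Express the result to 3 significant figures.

2.63 × 10^-5 MW

57.9 BTU/h = 1.69688 × 10^-5 MW and 9.35 W = 9.35000 × 10^-6 MW.
1.69688 × 10^-5 + 9.35000 × 10^-6 ≈ 2.63 × 10^-5 MW.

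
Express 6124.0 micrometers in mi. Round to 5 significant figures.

1 μm = 6.21371e-10 miles.
Thus 6124.0 × 6.21371e-10 ≈ 3.8053e-6 mi.

3.8053e-6 mi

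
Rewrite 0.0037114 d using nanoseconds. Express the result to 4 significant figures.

3.207e+11 nanoseconds

1 day = 8.64000e+13 nanoseconds.
Then 0.0037114 × 8.64000e+13 ≈ 3.207e+11 ns.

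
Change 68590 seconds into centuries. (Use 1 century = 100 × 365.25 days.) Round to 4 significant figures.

2.173 × 10^-5 century

1 s = 3.16881 × 10^-10 centuries.
So 68590 × 3.16881 × 10^-10 ≈ 2.173 × 10^-5 century.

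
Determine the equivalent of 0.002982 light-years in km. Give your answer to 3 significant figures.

1 ly = 9.46073 × 10^12 km.
0.002982 × 9.46073 × 10^12 ≈ 2.82 × 10^10 km.

2.82 × 10^10 km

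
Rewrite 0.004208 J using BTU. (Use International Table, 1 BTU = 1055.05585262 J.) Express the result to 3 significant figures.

3.99 × 10^-6 British thermal units

1 J = 0.000947817 BTU.
Then 0.004208 × 0.000947817 ≈ 3.99 × 10^-6 BTU.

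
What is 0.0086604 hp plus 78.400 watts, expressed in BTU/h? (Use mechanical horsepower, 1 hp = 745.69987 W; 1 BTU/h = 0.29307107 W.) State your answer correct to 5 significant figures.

289.55 BTU per hour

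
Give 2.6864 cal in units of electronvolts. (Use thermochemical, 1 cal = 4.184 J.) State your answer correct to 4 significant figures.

7.015 × 10^19 electronvolts

1 cal = 2.61145 × 10^19 eV.
Then 2.6864 × 2.61145 × 10^19 ≈ 7.015 × 10^19 eV.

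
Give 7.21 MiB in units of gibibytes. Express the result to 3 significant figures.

1 MiB = 0.0009765625 GiB.
So 7.21 × 0.0009765625 ≈ 0.00704 GiB.

0.00704 GiB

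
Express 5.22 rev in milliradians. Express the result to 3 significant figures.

1 revolution = 6283.19 milliradians.
So 5.22 × 6283.19 ≈ 32800 mrad.

32800 mrad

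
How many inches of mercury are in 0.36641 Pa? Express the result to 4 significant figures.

0.0001082 inches of mercury

1 pascal = 0.000295300 inHg.
Thus 0.36641 × 0.000295300 ≈ 0.0001082 inHg.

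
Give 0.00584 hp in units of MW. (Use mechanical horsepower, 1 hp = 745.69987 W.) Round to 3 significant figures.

4.35 × 10^-6 megawatts

1 horsepower = 0.000745700 megawatts.
Thus 0.00584 × 0.000745700 ≈ 4.35 × 10^-6 MW.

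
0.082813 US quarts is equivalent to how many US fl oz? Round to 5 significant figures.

1 US quart = 32.0000 US fluid ounces.
0.082813 × 32.0000 ≈ 2.6500 US fl oz.

2.6500 US fl oz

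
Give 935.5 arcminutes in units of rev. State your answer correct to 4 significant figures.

1 arcmin = 4.62963 × 10^-5 rev.
935.5 × 4.62963 × 10^-5 ≈ 0.04331 rev.

0.04331 rev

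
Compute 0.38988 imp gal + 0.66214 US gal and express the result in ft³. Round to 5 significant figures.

0.15111 ft³

0.38988 imp gal = 0.0625928 ft³ and 0.66214 US gal = 0.0885152 ft³.
0.0625928 + 0.0885152 ≈ 0.15111 ft³.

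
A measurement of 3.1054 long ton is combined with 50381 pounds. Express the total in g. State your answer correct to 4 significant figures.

3.1054 long ton = 3.15523 × 10^6 g and 50381 lb = 2.28524 × 10^7 g.
3.15523 × 10^6 + 2.28524 × 10^7 ≈ 2.601 × 10^7 g.

2.601 × 10^7 grams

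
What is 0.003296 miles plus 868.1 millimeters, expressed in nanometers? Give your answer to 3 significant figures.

0.003296 mi = 5.30440 × 10^9 nm and 868.1 mm = 8.68100 × 10^8 nm.
5.30440 × 10^9 + 8.68100 × 10^8 ≈ 6.17 × 10^9 nm.

6.17 × 10^9 nanometers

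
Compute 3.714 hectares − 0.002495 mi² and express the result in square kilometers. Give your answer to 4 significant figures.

0.03068 km²

3.714 ha = 0.0371400 km² and 0.002495 mi² = 0.00646202 km².
0.0371400 − 0.00646202 ≈ 0.03068 km².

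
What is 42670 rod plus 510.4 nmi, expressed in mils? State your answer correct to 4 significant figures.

42670 rod = 8.44866 × 10^9 mil and 510.4 nmi = 3.72150 × 10^10 mil.
8.44866 × 10^9 + 3.72150 × 10^10 ≈ 4.566 × 10^10 mil.

4.566 × 10^10 mil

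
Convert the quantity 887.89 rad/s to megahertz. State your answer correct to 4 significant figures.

0.0001413 megahertz

1 rad/s = 1.59155e-7 megahertz.
Thus 887.89 × 1.59155e-7 ≈ 0.0001413 MHz.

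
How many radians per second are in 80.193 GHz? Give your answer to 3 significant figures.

1 GHz = 6.28319 × 10^9 rad/s.
80.193 × 6.28319 × 10^9 ≈ 5.04 × 10^11 rad/s.

5.04 × 10^11 rad/s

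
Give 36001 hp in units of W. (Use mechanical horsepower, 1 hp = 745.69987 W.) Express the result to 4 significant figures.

1 horsepower = 745.700 W.
So 36001 × 745.700 ≈ 2.685 × 10^7 W.

2.685 × 10^7 watts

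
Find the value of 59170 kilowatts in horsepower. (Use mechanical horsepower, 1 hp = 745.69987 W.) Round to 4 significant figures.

1 kW = 1.34102 horsepower.
Then 59170 × 1.34102 ≈ 79350 hp.

79350 horsepower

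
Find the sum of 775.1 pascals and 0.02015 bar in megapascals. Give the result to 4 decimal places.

775.1 Pa = 0.000775100 MPa and 0.02015 bar = 0.00201500 MPa.
0.000775100 + 0.00201500 ≈ 0.0028 MPa.

0.0028 MPa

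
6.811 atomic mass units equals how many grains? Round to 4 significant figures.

1 u = 2.56260 × 10^-23 grains.
So 6.811 × 2.56260 × 10^-23 ≈ 1.745 × 10^-22 gr.

1.745 × 10^-22 gr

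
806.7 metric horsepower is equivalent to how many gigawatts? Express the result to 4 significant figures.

0.0005933 gigawatts

1 metric horsepower = 7.35499e-7 GW.
Thus 806.7 × 7.35499e-7 ≈ 0.0005933 GW.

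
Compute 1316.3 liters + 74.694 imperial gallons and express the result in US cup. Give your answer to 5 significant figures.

1316.3 L = 5563.67 US cup and 74.694 imp gal = 1435.26 US cup.
5563.67 + 1435.26 ≈ 6998.9 US cup.

6998.9 US cup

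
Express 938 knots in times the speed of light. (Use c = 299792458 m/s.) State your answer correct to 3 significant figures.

1.61e-6 c

1 kn = 1.71600e-9 times the speed of light.
938 × 1.71600e-9 ≈ 1.61e-6 c.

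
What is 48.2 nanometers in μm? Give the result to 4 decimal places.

1 nanometer = 0.00100000 micrometers.
48.2 × 0.00100000 ≈ 0.0482 μm.

0.0482 μm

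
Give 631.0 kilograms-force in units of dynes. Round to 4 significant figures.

6.188 × 10^8 dynes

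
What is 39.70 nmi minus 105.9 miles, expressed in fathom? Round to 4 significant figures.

39.70 nmi = 40203.6 fathom and 105.9 mi = 93192.0 fathom.
40203.6 − 93192.0 ≈ -52990 fathom.

-52990 fathom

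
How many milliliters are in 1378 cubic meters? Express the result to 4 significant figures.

1.378e+9 milliliters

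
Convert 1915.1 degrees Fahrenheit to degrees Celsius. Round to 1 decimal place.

°F = °C × 9/5 + 32.
Applying the formula gives 1046.2 °C.

1046.2 °C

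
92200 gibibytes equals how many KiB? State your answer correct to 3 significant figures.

1 GiB = 1.04858 × 10^6 KiB.
Thus 92200 × 1.04858 × 10^6 ≈ 9.67 × 10^10 KiB.

9.67 × 10^10 KiB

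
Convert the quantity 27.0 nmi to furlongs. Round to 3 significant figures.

1 nautical mile = 9.20624 furlongs.
27.0 × 9.20624 ≈ 249 furlong.

249 furlongs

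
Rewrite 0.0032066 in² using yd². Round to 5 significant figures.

1 square inch = 0.000771605 square yards.
Then 0.0032066 × 0.000771605 ≈ 2.4742e-6 yd².

2.4742e-6 yd²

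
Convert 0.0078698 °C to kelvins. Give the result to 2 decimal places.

273.16 K

K = °C + 273.15.
Applying the formula gives 273.16 K.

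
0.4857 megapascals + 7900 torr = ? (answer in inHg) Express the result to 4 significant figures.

454.5 inHg

0.4857 MPa = 143.427 inHg and 7900 torr = 311.024 inHg.
143.427 + 311.024 ≈ 454.5 inHg.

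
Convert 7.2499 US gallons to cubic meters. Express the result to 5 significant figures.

0.027444 m³

1 US gallon = 0.00378541 cubic meters.
7.2499 × 0.00378541 ≈ 0.027444 m³.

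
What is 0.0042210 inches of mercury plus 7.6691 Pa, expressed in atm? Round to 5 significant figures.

0.0042210 inHg = 0.000141070 atm and 7.6691 Pa = 7.56881e-5 atm.
0.000141070 + 7.56881e-5 ≈ 0.00021676 atm.

0.00021676 atmospheres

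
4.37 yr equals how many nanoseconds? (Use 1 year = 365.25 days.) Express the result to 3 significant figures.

1 year = 3.15576e+16 ns.
So 4.37 × 3.15576e+16 ≈ 1.38e+17 ns.

1.38e+17 nanoseconds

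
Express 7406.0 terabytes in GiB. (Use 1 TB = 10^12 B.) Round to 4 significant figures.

6.897 × 10^6 GiB

1 TB = 931.323 GiB.
Thus 7406.0 × 931.323 ≈ 6.897 × 10^6 GiB.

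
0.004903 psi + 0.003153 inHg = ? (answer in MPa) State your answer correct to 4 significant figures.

4.448e-5 megapascals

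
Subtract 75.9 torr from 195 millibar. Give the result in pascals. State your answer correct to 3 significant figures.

9380 Pa

195 mbar = 19500.0 Pa and 75.9 torr = 10119.2 Pa.
19500.0 − 10119.2 ≈ 9380 Pa.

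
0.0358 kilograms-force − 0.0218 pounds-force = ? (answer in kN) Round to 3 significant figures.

0.000254 kilonewtons

0.0358 kgf = 0.000351078 kN and 0.0218 lbf = 9.69712e-5 kN.
0.000351078 − 9.69712e-5 ≈ 0.000254 kN.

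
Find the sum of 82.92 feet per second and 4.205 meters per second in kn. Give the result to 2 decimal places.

82.92 ft/s = 49.1288 kn and 4.205 m/s = 8.17387 kn.
49.1288 + 8.17387 ≈ 57.30 kn.

57.30 kn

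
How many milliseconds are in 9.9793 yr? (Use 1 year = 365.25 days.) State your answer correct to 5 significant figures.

1 yr = 3.15576e+10 ms.
So 9.9793 × 3.15576e+10 ≈ 3.1492e+11 ms.

3.1492e+11 milliseconds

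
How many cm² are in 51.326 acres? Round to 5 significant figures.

1 acre = 4.04686e+7 cm².
Thus 51.326 × 4.04686e+7 ≈ 2.0771e+9 cm².

2.0771e+9 cm²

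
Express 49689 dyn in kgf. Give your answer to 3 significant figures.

0.0507 kgf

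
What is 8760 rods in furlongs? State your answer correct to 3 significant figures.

219 furlong

1 rod = 0.0250000 furlong.
Thus 8760 × 0.0250000 ≈ 219 furlong.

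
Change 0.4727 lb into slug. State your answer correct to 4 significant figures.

0.01469 slug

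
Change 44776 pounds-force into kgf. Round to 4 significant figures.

1 pound-force = 0.453592 kilograms-force.
Thus 44776 × 0.453592 ≈ 20310 kgf.

20310 kgf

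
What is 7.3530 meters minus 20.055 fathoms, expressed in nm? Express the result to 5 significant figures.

7.3530 m = 7.35300e+9 nm and 20.055 fathom = 3.66766e+10 nm.
7.35300e+9 − 3.66766e+10 ≈ -2.9324e+10 nm.

-2.9324e+10 nm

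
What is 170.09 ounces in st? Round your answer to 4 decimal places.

0.7593 stone

1 ounce = 0.00446429 stone.
Thus 170.09 × 0.00446429 ≈ 0.7593 st.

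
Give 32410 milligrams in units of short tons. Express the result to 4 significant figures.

3.573e-5 short ton

1 milligram = 1.10231e-9 short ton.
Thus 32410 × 1.10231e-9 ≈ 3.573e-5 short ton.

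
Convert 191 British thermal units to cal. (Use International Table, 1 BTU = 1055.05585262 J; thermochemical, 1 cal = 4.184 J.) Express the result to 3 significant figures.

48200 cal

1 British thermal unit = 252.164 cal.
Thus 191 × 252.164 ≈ 48200 cal.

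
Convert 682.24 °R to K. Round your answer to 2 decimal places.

379.02 kelvins

°R = K × 9/5.
Applying the formula gives 379.02 K.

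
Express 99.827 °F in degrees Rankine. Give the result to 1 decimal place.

559.5 °R

°R = °F + 459.67.
Applying the formula gives 559.5 °R.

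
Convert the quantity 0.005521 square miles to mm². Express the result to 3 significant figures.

1.43e+10 square millimeters

1 square mile = 2.58999e+12 mm².
0.005521 × 2.58999e+12 ≈ 1.43e+10 mm².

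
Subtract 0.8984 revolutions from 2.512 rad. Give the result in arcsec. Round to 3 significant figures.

2.512 rad = 518137 arcsec and 0.8984 rev = 1.16433 × 10^6 arcsec.
518137 − 1.16433 × 10^6 ≈ -646000 arcsec.

-646000 arcseconds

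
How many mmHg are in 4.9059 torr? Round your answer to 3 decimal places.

1 torr = 1.00000 mmHg.
4.9059 × 1.00000 ≈ 4.906 mmHg.

4.906 mmHg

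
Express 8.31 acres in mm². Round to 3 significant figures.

1 acre = 4.04686 × 10^9 square millimeters.
8.31 × 4.04686 × 10^9 ≈ 3.36 × 10^10 mm².

3.36 × 10^10 mm²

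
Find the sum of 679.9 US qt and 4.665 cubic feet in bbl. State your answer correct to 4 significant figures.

679.9 US qt = 4.04702 bbl and 4.665 ft³ = 0.830872 bbl.
4.04702 + 0.830872 ≈ 4.878 bbl.

4.878 oil barrels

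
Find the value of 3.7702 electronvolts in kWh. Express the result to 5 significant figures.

1.6779 × 10^-25 kilowatt-hours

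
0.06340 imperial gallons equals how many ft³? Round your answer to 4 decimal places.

1 imp gal = 0.160544 ft³.
Then 0.06340 × 0.160544 ≈ 0.0102 ft³.

0.0102 cubic feet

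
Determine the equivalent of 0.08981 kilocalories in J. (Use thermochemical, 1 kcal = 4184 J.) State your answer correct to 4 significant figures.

375.8 joules

1 kcal = 4184.00 J.
So 0.08981 × 4184.00 ≈ 375.8 J.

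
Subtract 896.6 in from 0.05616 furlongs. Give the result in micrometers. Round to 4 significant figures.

0.05616 furlong = 1.12976e+7 μm and 896.6 in = 2.27736e+7 μm.
1.12976e+7 − 2.27736e+7 ≈ -1.148e+7 μm.

-1.148e+7 μm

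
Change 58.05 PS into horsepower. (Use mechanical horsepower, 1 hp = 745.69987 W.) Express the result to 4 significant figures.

57.26 hp

1 PS = 0.986320 hp.
So 58.05 × 0.986320 ≈ 57.26 hp.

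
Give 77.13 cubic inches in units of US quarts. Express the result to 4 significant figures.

1.336 US qt

1 in³ = 0.0173160 US qt.
Thus 77.13 × 0.0173160 ≈ 1.336 US qt.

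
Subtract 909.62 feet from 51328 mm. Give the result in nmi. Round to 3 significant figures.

51328 mm = 0.0277149 nmi and 909.62 ft = 0.149704 nmi.
0.0277149 − 0.149704 ≈ -0.122 nmi.

-0.122 nmi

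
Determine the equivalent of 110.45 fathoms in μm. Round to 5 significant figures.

1 fathom = 1.82880e+6 μm.
110.45 × 1.82880e+6 ≈ 2.0199e+8 μm.

2.0199e+8 micrometers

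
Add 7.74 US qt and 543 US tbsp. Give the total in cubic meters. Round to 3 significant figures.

0.0154 m³

7.74 US qt = 0.00732477 m³ and 543 US tbsp = 0.00802921 m³.
0.00732477 + 0.00802921 ≈ 0.0154 m³.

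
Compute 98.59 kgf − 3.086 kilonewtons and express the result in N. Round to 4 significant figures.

-2119 N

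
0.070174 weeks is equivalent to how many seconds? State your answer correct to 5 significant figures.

42441 s

1 week = 604800 seconds.
Then 0.070174 × 604800 ≈ 42441 s.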